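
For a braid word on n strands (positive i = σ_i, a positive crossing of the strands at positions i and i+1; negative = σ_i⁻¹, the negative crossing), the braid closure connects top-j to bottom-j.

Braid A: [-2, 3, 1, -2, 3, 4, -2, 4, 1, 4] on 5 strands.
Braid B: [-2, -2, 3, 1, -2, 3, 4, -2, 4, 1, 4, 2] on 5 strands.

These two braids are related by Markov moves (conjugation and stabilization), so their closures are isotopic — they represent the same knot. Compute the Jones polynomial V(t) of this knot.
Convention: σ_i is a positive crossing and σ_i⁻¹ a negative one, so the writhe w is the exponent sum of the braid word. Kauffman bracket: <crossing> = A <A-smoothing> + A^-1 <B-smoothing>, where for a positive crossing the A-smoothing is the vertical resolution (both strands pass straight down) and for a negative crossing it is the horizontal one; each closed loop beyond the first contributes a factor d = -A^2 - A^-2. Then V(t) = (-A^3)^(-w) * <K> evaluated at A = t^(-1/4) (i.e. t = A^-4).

-t^8 + 3*t^7 - 5*t^6 + 8*t^5 - 10*t^4 + 10*t^3 - 10*t^2 + 8*t - 4 + 3*t^-1 - t^-2

Derivation:
Markov-equivalent braids have isotopic closures, hence identical knot invariants. Strip the Markov moves from each word to reach a common short braid β, then compute V(t) once on β.
Braid A: s2^-1 s3 s1 s2^-1 s3 s4 s2^-1 s4 s1 s4 on 5 strands has no conjugating prefix/suffix or stabilization to strip; take β = s2^-1 s3 s1 s2^-1 s3 s4 s2^-1 s4 s1 s4.
Braid B: s2^-1 s2^-1 s3 s1 s2^-1 s3 s4 s2^-1 s4 s1 s4 s2 on 5 strands reduces by inverse Markov moves (closure unchanged at each step):
  Deconjugate: the word is γ·β·γ⁻¹ with γ = s2^-1 (prefix) and γ⁻¹ = s2 (suffix); strip both.
Reduced to β = s2^-1 s3 s1 s2^-1 s3 s4 s2^-1 s4 s1 s4 on 5 strands, 10 crossings.
Both give the same β = s2^-1 s3 s1 s2^-1 s3 s4 s2^-1 s4 s1 s4 on 5 strands, so one state sum suffices:
Braid: s2^-1 s3 s1 s2^-1 s3 s4 s2^-1 s4 s1 s4 on 5 strands, 10 crossings.
Writhe w = (#positive) - (#negative) = 7 - 3 = 4.
Enumerate smoothing states for the bracket polynomial. There are 2^10 = 1024 states.
Each crossing splits two ways (0=vertical, 1=horizontal). The state's weight is A^(#A-smoothings - #B-smoothings) * d^(loops - 1).
Tabulate the states by total A-exponent and number of loops L (A-exp: L × count):
  A^10: L=6 ×1
  A^8: L=5 ×10
  A^6: L=4 ×42, L=6 ×3
  A^4: L=3 ×95, L=5 ×24, L=7 ×1
  A^2: L=2 ×117, L=4 ×86, L=6 ×7
  A^0: L=1 ×63, L=3 ×157, L=5 ×32
  A^-2: L=2 ×120, L=4 ×87, L=6 ×3
  A^-4: L=3 ×99, L=5 ×21
  A^-6: L=4 ×43, L=6 ×2
  A^-8: L=5 ×10
  A^-10: L=6 ×1
Each group contributes A^e * Σ count * d^(L-1):
Powers of d = -A^2 - A^-2: d^2 = A^4 + 2 + A^-4; d^3 = -A^6 - 3*A^2 - 3*A^-2 - A^-6; d^4 = A^8 + 4*A^4 + 6 + 4*A^-4 + A^-8; d^5 = -A^10 - 5*A^6 - 10*A^2 - 10*A^-2 - 5*A^-6 - A^-10; d^6 = A^12 + 6*A^8 + 15*A^4 + 20 + 15*A^-4 + 6*A^-8 + A^-12.
  A^10 * (d^5) = -A^20 - 5*A^16 - 10*A^12 - 10*A^8 - 5*A^4 - 1
  A^8 * (10*d^4) = 10*A^16 + 40*A^12 + 60*A^8 + 40*A^4 + 10
  A^6 * (42*d^3 + 3*d^5) = -3*A^16 - 57*A^12 - 156*A^8 - 156*A^4 - 57 - 3*A^-4
  A^4 * (95*d^2 + 24*d^4 + d^6) = A^16 + 30*A^12 + 206*A^8 + 354*A^4 + 206 + 30*A^-4 + A^-8
  A^2 * (117*d + 86*d^3 + 7*d^5) = -7*A^12 - 121*A^8 - 445*A^4 - 445 - 121*A^-4 - 7*A^-8
  A^0 * (63 + 157*d^2 + 32*d^4) = 32*A^8 + 285*A^4 + 569 + 285*A^-4 + 32*A^-8
  A^-2 * (120*d + 87*d^3 + 3*d^5) = -3*A^8 - 102*A^4 - 411 - 411*A^-4 - 102*A^-8 - 3*A^-12
  A^-4 * (99*d^2 + 21*d^4) = 21*A^4 + 183 + 324*A^-4 + 183*A^-8 + 21*A^-12
  A^-6 * (43*d^3 + 2*d^5) = -2*A^4 - 53 - 149*A^-4 - 149*A^-8 - 53*A^-12 - 2*A^-16
  A^-8 * (10*d^4) = 10 + 40*A^-4 + 60*A^-8 + 40*A^-12 + 10*A^-16
  A^-10 * (d^5) = -1 - 5*A^-4 - 10*A^-8 - 10*A^-12 - 5*A^-16 - A^-20
Summing the groups: <K> = -A^20 + 3*A^16 - 4*A^12 + 8*A^8 - 10*A^4 + 10 - 10*A^-4 + 8*A^-8 - 5*A^-12 + 3*A^-16 - A^-20
Normalise by the writhe: (-A^3)^(-w) = (-A^3)^(-4) = A^-12, so f(A) = A^-12 * <K> = -A^8 + 3*A^4 - 4 + 8*A^-4 - 10*A^-8 + 10*A^-12 - 10*A^-16 + 8*A^-20 - 5*A^-24 + 3*A^-28 - A^-32.
Substitute A = t^(-1/4), i.e. A^e → t^(-e/4): V(t) = -t^8 + 3*t^7 - 5*t^6 + 8*t^5 - 10*t^4 + 10*t^3 - 10*t^2 + 8*t - 4 + 3*t^-1 - t^-2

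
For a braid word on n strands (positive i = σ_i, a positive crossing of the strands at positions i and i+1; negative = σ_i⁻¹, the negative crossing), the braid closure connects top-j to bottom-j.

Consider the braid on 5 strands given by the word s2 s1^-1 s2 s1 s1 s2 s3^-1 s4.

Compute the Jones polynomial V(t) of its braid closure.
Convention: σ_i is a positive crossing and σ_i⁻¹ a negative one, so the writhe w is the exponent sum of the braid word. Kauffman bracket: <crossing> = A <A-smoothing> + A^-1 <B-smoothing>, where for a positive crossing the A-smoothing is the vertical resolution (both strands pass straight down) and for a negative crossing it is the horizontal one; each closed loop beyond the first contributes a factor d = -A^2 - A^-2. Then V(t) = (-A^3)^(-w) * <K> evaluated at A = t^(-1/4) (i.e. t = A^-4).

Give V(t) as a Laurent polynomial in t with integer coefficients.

-t^6 + t^5 - t^4 + 2*t^3 - t^2 + t

Derivation:
The presented braid s2 s1^-1 s2 s1 s1 s2 s3^-1 s4 on 5 strands reduces by inverse Markov moves (closure unchanged at each step):
  Destabilize: the word has the form β·s4 where s4 occurs only as the final letter (β ∈ B_4); drop it and the last strand → 4 strands.
  Destabilize: the word has the form β·s3^-1 where s3^-1 occurs only as the final letter (β ∈ B_3); drop it and the last strand → 3 strands.
Reduced to β = s2 s1^-1 s2 s1 s1 s2 on 3 strands, 6 crossings.
Compute on β:
Braid: s2 s1^-1 s2 s1 s1 s2 on 3 strands, 6 crossings.
Writhe w = (#positive) - (#negative) = 5 - 1 = 4.
Enumerate smoothing states for the bracket polynomial. There are 2^6 = 64 states.
For each crossing: s=0 is the vertical smoothing, s=1 horizontal. Crossing k contributes A^(sign_k * (1 - 2*s_k)); loop factor d = -A^2 - A^-2.
Tabulate the states by total A-exponent and number of loops L (A-exp: L × count):
  A^6: L=2 ×1
  A^4: L=1 ×3, L=3 ×3
  A^2: L=2 ×14, L=4 ×1
  A^0: L=1 ×10, L=3 ×10
  A^-2: L=2 ×13, L=4 ×2
  A^-4: L=3 ×6
  A^-6: L=4 ×1
Each group contributes A^e * Σ count * d^(L-1):
Powers of d = -A^2 - A^-2: d^2 = A^4 + 2 + A^-4; d^3 = -A^6 - 3*A^2 - 3*A^-2 - A^-6.
  A^6 * (d) = -A^8 - A^4
  A^4 * (3 + 3*d^2) = 3*A^8 + 9*A^4 + 3
  A^2 * (14*d + d^3) = -A^8 - 17*A^4 - 17 - A^-4
  A^0 * (10 + 10*d^2) = 10*A^4 + 30 + 10*A^-4
  A^-2 * (13*d + 2*d^3) = -2*A^4 - 19 - 19*A^-4 - 2*A^-8
  A^-4 * (6*d^2) = 6 + 12*A^-4 + 6*A^-8
  A^-6 * (d^3) = -1 - 3*A^-4 - 3*A^-8 - A^-12
Summing the groups: <K> = A^8 - A^4 + 2 - A^-4 + A^-8 - A^-12
Normalise by the writhe: (-A^3)^(-w) = (-A^3)^(-4) = A^-12, so f(A) = A^-12 * <K> = A^-4 - A^-8 + 2*A^-12 - A^-16 + A^-20 - A^-24.
Substitute A = t^(-1/4), i.e. A^e → t^(-e/4): V(t) = -t^6 + t^5 - t^4 + 2*t^3 - t^2 + t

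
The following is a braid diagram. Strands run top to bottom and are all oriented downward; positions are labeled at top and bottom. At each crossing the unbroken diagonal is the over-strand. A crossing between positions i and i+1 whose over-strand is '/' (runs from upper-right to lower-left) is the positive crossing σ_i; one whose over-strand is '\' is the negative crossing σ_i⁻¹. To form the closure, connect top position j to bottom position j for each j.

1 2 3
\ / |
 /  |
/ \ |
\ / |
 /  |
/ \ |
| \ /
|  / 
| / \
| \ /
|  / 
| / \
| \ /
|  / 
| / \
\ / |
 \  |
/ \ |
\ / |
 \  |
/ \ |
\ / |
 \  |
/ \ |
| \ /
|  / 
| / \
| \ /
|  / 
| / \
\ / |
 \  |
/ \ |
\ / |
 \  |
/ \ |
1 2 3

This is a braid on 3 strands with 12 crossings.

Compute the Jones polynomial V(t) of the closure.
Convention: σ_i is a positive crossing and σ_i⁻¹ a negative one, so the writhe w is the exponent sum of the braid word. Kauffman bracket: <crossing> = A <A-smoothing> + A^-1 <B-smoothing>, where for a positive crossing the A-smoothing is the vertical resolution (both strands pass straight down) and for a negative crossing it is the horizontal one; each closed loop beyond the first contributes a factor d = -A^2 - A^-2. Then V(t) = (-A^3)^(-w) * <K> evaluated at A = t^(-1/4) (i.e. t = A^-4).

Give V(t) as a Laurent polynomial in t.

-t^6 + t^5 - 2*t^4 + 3*t^3 - 2*t^2 + 3*t - 1 + t^-1 - t^-2

Derivation:
Reading the diagram top to bottom ('/'-over between positions i,i+1 = s_i, '\'-over = s_i^-1): braid word = s1 s1 s2 s2 s2 s1^-1 s1^-1 s1^-1 s2 s2 s1^-1 s1^-1.
The presented braid s1 s1 s2 s2 s2 s1^-1 s1^-1 s1^-1 s2 s2 s1^-1 s1^-1 on 3 strands reduces by inverse Markov moves (closure unchanged at each step):
  Deconjugate: the word is γ·β·γ⁻¹ with γ = s1 s1 (prefix) and γ⁻¹ = s1^-1 s1^-1 (suffix); strip both.
Reduced to β = s2 s2 s2 s1^-1 s1^-1 s1^-1 s2 s2 on 3 strands, 8 crossings.
Compute on β:
Braid: s2 s2 s2 s1^-1 s1^-1 s1^-1 s2 s2 on 3 strands, 8 crossings.
Writhe w = (#positive) - (#negative) = 5 - 3 = 2.
State-sum expansion of <K>. There are 2^8 = 256 states.
For each crossing: s=0 is the vertical smoothing, s=1 horizontal. Crossing k contributes A^(sign_k * (1 - 2*s_k)); loop factor d = -A^2 - A^-2.
Tabulate the states by total A-exponent and number of loops L (A-exp: L × count):
  A^8: L=4 ×1
  A^6: L=3 ×8
  A^4: L=2 ×18, L=4 ×10
  A^2: L=1 ×15, L=3 ×31, L=5 ×10
  A^0: L=2 ×35, L=4 ×30, L=6 ×5
  A^-2: L=3 ×40, L=5 ×15, L=7 ×1
  A^-4: L=4 ×25, L=6 ×3
  A^-6: L=5 ×8
  A^-8: L=6 ×1
Each group contributes A^e * Σ count * d^(L-1):
Powers of d = -A^2 - A^-2: d^2 = A^4 + 2 + A^-4; d^3 = -A^6 - 3*A^2 - 3*A^-2 - A^-6; d^4 = A^8 + 4*A^4 + 6 + 4*A^-4 + A^-8; d^5 = -A^10 - 5*A^6 - 10*A^2 - 10*A^-2 - 5*A^-6 - A^-10; d^6 = A^12 + 6*A^8 + 15*A^4 + 20 + 15*A^-4 + 6*A^-8 + A^-12.
  A^8 * (d^3) = -A^14 - 3*A^10 - 3*A^6 - A^2
  A^6 * (8*d^2) = 8*A^10 + 16*A^6 + 8*A^2
  A^4 * (18*d + 10*d^3) = -10*A^10 - 48*A^6 - 48*A^2 - 10*A^-2
  A^2 * (15 + 31*d^2 + 10*d^4) = 10*A^10 + 71*A^6 + 137*A^2 + 71*A^-2 + 10*A^-6
  A^0 * (35*d + 30*d^3 + 5*d^5) = -5*A^10 - 55*A^6 - 175*A^2 - 175*A^-2 - 55*A^-6 - 5*A^-10
  A^-2 * (40*d^2 + 15*d^4 + d^6) = A^10 + 21*A^6 + 115*A^2 + 190*A^-2 + 115*A^-6 + 21*A^-10 + A^-14
  A^-4 * (25*d^3 + 3*d^5) = -3*A^6 - 40*A^2 - 105*A^-2 - 105*A^-6 - 40*A^-10 - 3*A^-14
  A^-6 * (8*d^4) = 8*A^2 + 32*A^-2 + 48*A^-6 + 32*A^-10 + 8*A^-14
  A^-8 * (d^5) = -A^2 - 5*A^-2 - 10*A^-6 - 10*A^-10 - 5*A^-14 - A^-18
Summing the groups: <K> = -A^14 + A^10 - A^6 + 3*A^2 - 2*A^-2 + 3*A^-6 - 2*A^-10 + A^-14 - A^-18
Normalise by the writhe: (-A^3)^(-w) = (-A^3)^(-2) = A^-6, so f(A) = A^-6 * <K> = -A^8 + A^4 - 1 + 3*A^-4 - 2*A^-8 + 3*A^-12 - 2*A^-16 + A^-20 - A^-24.
Substitute A = t^(-1/4), i.e. A^e → t^(-e/4): V(t) = -t^6 + t^5 - 2*t^4 + 3*t^3 - 2*t^2 + 3*t - 1 + t^-1 - t^-2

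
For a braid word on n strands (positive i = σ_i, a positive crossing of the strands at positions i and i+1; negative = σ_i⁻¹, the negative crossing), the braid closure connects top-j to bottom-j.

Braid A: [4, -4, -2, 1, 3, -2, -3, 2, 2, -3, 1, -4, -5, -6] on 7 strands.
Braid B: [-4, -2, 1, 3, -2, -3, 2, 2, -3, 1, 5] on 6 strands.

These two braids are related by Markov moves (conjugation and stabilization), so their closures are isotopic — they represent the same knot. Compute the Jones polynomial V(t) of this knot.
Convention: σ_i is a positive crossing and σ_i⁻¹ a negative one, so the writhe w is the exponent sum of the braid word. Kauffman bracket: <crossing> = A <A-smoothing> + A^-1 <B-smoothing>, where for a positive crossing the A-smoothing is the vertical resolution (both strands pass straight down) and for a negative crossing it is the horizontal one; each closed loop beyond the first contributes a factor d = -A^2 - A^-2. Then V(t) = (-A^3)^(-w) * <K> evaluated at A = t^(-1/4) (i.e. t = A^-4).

Markov-equivalent braids have isotopic closures, hence identical knot invariants. Strip the Markov moves from each word to reach a common short braid β, then compute V(t) once on β.
Braid A: s4 s4^-1 s2^-1 s1 s3 s2^-1 s3^-1 s2 s2 s3^-1 s1 s4^-1 s5^-1 s6^-1 on 7 strands reduces by inverse Markov moves (closure unchanged at each step):
  Destabilize: the word has the form β·s6^-1 where s6^-1 occurs only as the final letter (β ∈ B_6); drop it and the last strand → 6 strands.
  Destabilize: the word has the form β·s5^-1 where s5^-1 occurs only as the final letter (β ∈ B_5); drop it and the last strand → 5 strands.
  Deconjugate: the word is γ·β·γ⁻¹ with γ = s4 (prefix) and γ⁻¹ = s4^-1 (suffix); strip both.
Reduced to β = s4^-1 s2^-1 s1 s3 s2^-1 s3^-1 s2 s2 s3^-1 s1 on 5 strands, 10 crossings.
Braid B: s4^-1 s2^-1 s1 s3 s2^-1 s3^-1 s2 s2 s3^-1 s1 s5 on 6 strands reduces by inverse Markov moves (closure unchanged at each step):
  Destabilize: the word has the form β·s5 where s5 occurs only as the final letter (β ∈ B_5); drop it and the last strand → 5 strands.
Reduced to β = s4^-1 s2^-1 s1 s3 s2^-1 s3^-1 s2 s2 s3^-1 s1 on 5 strands, 10 crossings.
Both give the same β = s4^-1 s2^-1 s1 s3 s2^-1 s3^-1 s2 s2 s3^-1 s1 on 5 strands, so one state sum suffices:
Braid: s4^-1 s2^-1 s1 s3 s2^-1 s3^-1 s2 s2 s3^-1 s1 on 5 strands, 10 crossings.
Writhe w = (#positive) - (#negative) = 5 - 5 = 0.
State-sum expansion of <K>. There are 2^10 = 1024 states.
Smooth each crossing (0=||, 1=⌣⌢); contribution A^(Σ sign_k(1-2s_k)) * d^(L-1).
Tabulate the states by total A-exponent and number of loops L (A-exp: L × count):
  A^10: L=4 ×1
  A^8: L=3 ×9, L=5 ×1
  A^6: L=2 ×27, L=4 ×18
  A^4: L=1 ×28, L=3 ×78, L=5 ×14
  A^2: L=2 ×116, L=4 ×88, L=6 ×6
  A^0: L=1 ×27, L=3 ×178, L=5 ×46, L=7 ×1
  A^-2: L=2 ×78, L=4 ×123, L=6 ×9
  A^-4: L=1 ×6, L=3 ×78, L=5 ×36
  A^-6: L=2 ×11, L=4 ×31, L=6 ×3
  A^-8: L=3 ×6, L=5 ×4
  A^-10: L=4 ×1
Each group contributes A^e * Σ count * d^(L-1):
Powers of d = -A^2 - A^-2: d^2 = A^4 + 2 + A^-4; d^3 = -A^6 - 3*A^2 - 3*A^-2 - A^-6; d^4 = A^8 + 4*A^4 + 6 + 4*A^-4 + A^-8; d^5 = -A^10 - 5*A^6 - 10*A^2 - 10*A^-2 - 5*A^-6 - A^-10; d^6 = A^12 + 6*A^8 + 15*A^4 + 20 + 15*A^-4 + 6*A^-8 + A^-12.
  A^10 * (d^3) = -A^16 - 3*A^12 - 3*A^8 - A^4
  A^8 * (9*d^2 + d^4) = A^16 + 13*A^12 + 24*A^8 + 13*A^4 + 1
  A^6 * (27*d + 18*d^3) = -18*A^12 - 81*A^8 - 81*A^4 - 18
  A^4 * (28 + 78*d^2 + 14*d^4) = 14*A^12 + 134*A^8 + 268*A^4 + 134 + 14*A^-4
  A^2 * (116*d + 88*d^3 + 6*d^5) = -6*A^12 - 118*A^8 - 440*A^4 - 440 - 118*A^-4 - 6*A^-8
  A^0 * (27 + 178*d^2 + 46*d^4 + d^6) = A^12 + 52*A^8 + 377*A^4 + 679 + 377*A^-4 + 52*A^-8 + A^-12
  A^-2 * (78*d + 123*d^3 + 9*d^5) = -9*A^8 - 168*A^4 - 537 - 537*A^-4 - 168*A^-8 - 9*A^-12
  A^-4 * (6 + 78*d^2 + 36*d^4) = 36*A^4 + 222 + 378*A^-4 + 222*A^-8 + 36*A^-12
  A^-6 * (11*d + 31*d^3 + 3*d^5) = -3*A^4 - 46 - 134*A^-4 - 134*A^-8 - 46*A^-12 - 3*A^-16
  A^-8 * (6*d^2 + 4*d^4) = 4 + 22*A^-4 + 36*A^-8 + 22*A^-12 + 4*A^-16
  A^-10 * (d^3) = -A^-4 - 3*A^-8 - 3*A^-12 - A^-16
Summing the groups: <K> = A^12 - A^8 + A^4 - 1 + A^-4 - A^-8 + A^-12
Normalise by the writhe: (-A^3)^(-w) = (-A^3)^(0) = 1, so f(A) = 1 * <K> = A^12 - A^8 + A^4 - 1 + A^-4 - A^-8 + A^-12.
Substitute A = t^(-1/4), i.e. A^e → t^(-e/4): V(t) = t^3 - t^2 + t - 1 + t^-1 - t^-2 + t^-3

Answer: t^3 - t^2 + t - 1 + t^-1 - t^-2 + t^-3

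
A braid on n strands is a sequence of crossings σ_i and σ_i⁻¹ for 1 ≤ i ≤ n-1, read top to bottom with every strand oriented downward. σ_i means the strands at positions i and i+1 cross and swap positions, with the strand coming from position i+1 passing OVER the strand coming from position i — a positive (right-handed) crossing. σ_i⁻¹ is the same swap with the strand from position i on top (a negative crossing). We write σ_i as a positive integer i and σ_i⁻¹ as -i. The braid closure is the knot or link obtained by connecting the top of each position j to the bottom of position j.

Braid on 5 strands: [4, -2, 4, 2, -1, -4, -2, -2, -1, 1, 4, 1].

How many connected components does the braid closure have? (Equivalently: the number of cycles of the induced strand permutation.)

5

Derivation:
Track the strand permutation on 5 strands, starting from identity.
  step 1: s4 swaps positions 4,5 -> [1 2 3 5 4]
  step 2: s2^-1 swaps positions 2,3 -> [1 3 2 5 4]
  step 3: s4 swaps positions 4,5 -> [1 3 2 4 5]
  step 4: s2 swaps positions 2,3 -> [1 2 3 4 5]
  step 5: s1^-1 swaps positions 1,2 -> [2 1 3 4 5]
  step 6: s4^-1 swaps positions 4,5 -> [2 1 3 5 4]
  step 7: s2^-1 swaps positions 2,3 -> [2 3 1 5 4]
  step 8: s2^-1 swaps positions 2,3 -> [2 1 3 5 4]
  step 9: s1^-1 swaps positions 1,2 -> [1 2 3 5 4]
  step 10: s1 swaps positions 1,2 -> [2 1 3 5 4]
  step 11: s4 swaps positions 4,5 -> [2 1 3 4 5]
  step 12: s1 swaps positions 1,2 -> [1 2 3 4 5]
Final permutation (position -> original strand): [1 2 3 4 5]
Closure components = cycle count of this permutation = 5.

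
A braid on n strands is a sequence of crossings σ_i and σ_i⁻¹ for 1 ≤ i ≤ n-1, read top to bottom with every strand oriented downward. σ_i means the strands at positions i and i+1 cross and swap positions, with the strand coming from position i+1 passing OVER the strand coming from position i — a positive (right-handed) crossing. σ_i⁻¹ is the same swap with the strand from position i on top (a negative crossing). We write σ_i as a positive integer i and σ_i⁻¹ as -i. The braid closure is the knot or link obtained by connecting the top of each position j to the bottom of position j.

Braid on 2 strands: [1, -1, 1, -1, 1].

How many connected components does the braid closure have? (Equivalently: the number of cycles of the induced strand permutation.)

1

Derivation:
Track the strand permutation on 2 strands, starting from identity.
  step 1: s1 swaps positions 1,2 -> [2 1]
  step 2: s1^-1 swaps positions 1,2 -> [1 2]
  step 3: s1 swaps positions 1,2 -> [2 1]
  step 4: s1^-1 swaps positions 1,2 -> [1 2]
  step 5: s1 swaps positions 1,2 -> [2 1]
Final permutation (position -> original strand): [2 1]
Closure components = cycle count of this permutation = 1.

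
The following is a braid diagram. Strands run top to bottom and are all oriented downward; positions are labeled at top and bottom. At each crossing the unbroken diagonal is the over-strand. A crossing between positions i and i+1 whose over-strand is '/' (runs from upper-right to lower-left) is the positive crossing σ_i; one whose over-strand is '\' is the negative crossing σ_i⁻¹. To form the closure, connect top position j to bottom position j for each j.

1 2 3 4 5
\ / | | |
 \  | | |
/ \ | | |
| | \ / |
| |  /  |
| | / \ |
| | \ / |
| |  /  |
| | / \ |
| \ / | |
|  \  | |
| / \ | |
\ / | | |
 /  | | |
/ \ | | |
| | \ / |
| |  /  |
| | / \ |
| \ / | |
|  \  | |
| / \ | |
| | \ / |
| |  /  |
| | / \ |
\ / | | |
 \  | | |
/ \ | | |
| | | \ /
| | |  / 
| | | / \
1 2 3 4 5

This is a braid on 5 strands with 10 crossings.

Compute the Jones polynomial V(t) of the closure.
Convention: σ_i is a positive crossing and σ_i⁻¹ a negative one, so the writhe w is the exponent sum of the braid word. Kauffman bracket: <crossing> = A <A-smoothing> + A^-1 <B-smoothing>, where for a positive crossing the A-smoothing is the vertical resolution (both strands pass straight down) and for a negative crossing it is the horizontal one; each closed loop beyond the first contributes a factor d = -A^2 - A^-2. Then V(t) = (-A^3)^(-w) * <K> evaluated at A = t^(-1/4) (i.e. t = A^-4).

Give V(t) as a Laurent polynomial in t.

Reading the diagram top to bottom ('/'-over between positions i,i+1 = s_i, '\'-over = s_i^-1): braid word = s1^-1 s3 s3 s2^-1 s1 s3 s2^-1 s3 s1^-1 s4.
The presented braid s1^-1 s3 s3 s2^-1 s1 s3 s2^-1 s3 s1^-1 s4 on 5 strands reduces by inverse Markov moves (closure unchanged at each step):
  Destabilize: the word has the form β·s4 where s4 occurs only as the final letter (β ∈ B_4); drop it and the last strand → 4 strands.
Reduced to β = s1^-1 s3 s3 s2^-1 s1 s3 s2^-1 s3 s1^-1 on 4 strands, 9 crossings.
Compute on β:
Braid: s1^-1 s3 s3 s2^-1 s1 s3 s2^-1 s3 s1^-1 on 4 strands, 9 crossings.
Writhe w = (#positive) - (#negative) = 5 - 4 = 1.
State-sum expansion of <K>. There are 2^9 = 512 states.
Smooth each crossing (0=||, 1=⌣⌢); contribution A^(Σ sign_k(1-2s_k)) * d^(L-1).
Tabulate the states by total A-exponent and number of loops L (A-exp: L × count):
  A^9: L=4 ×1
  A^7: L=3 ×9
  A^5: L=2 ×29, L=4 ×7
  A^3: L=1 ×30, L=3 ×52, L=5 ×2
  A^1: L=2 ×83, L=4 ×43
  A^-1: L=1 ×11, L=3 ×93, L=5 ×22
  A^-3: L=2 ×19, L=4 ×58, L=6 ×7
  A^-5: L=3 ×15, L=5 ×20, L=7 ×1
  A^-7: L=4 ×6, L=6 ×3
  A^-9: L=5 ×1
Each group contributes A^e * Σ count * d^(L-1):
Powers of d = -A^2 - A^-2: d^2 = A^4 + 2 + A^-4; d^3 = -A^6 - 3*A^2 - 3*A^-2 - A^-6; d^4 = A^8 + 4*A^4 + 6 + 4*A^-4 + A^-8; d^5 = -A^10 - 5*A^6 - 10*A^2 - 10*A^-2 - 5*A^-6 - A^-10; d^6 = A^12 + 6*A^8 + 15*A^4 + 20 + 15*A^-4 + 6*A^-8 + A^-12.
  A^9 * (d^3) = -A^15 - 3*A^11 - 3*A^7 - A^3
  A^7 * (9*d^2) = 9*A^11 + 18*A^7 + 9*A^3
  A^5 * (29*d + 7*d^3) = -7*A^11 - 50*A^7 - 50*A^3 - 7*A^-1
  A^3 * (30 + 52*d^2 + 2*d^4) = 2*A^11 + 60*A^7 + 146*A^3 + 60*A^-1 + 2*A^-5
  A^1 * (83*d + 43*d^3) = -43*A^7 - 212*A^3 - 212*A^-1 - 43*A^-5
  A^-1 * (11 + 93*d^2 + 22*d^4) = 22*A^7 + 181*A^3 + 329*A^-1 + 181*A^-5 + 22*A^-9
  A^-3 * (19*d + 58*d^3 + 7*d^5) = -7*A^7 - 93*A^3 - 263*A^-1 - 263*A^-5 - 93*A^-9 - 7*A^-13
  A^-5 * (15*d^2 + 20*d^4 + d^6) = A^7 + 26*A^3 + 110*A^-1 + 170*A^-5 + 110*A^-9 + 26*A^-13 + A^-17
  A^-7 * (6*d^3 + 3*d^5) = -3*A^3 - 21*A^-1 - 48*A^-5 - 48*A^-9 - 21*A^-13 - 3*A^-17
  A^-9 * (d^4) = A^-1 + 4*A^-5 + 6*A^-9 + 4*A^-13 + A^-17
Summing the groups: <K> = -A^15 + A^11 - 2*A^7 + 3*A^3 - 3*A^-1 + 3*A^-5 - 3*A^-9 + 2*A^-13 - A^-17
Normalise by the writhe: (-A^3)^(-w) = (-A^3)^(-1) = -A^-3, so f(A) = -A^-3 * <K> = A^12 - A^8 + 2*A^4 - 3 + 3*A^-4 - 3*A^-8 + 3*A^-12 - 2*A^-16 + A^-20.
Substitute A = t^(-1/4), i.e. A^e → t^(-e/4): V(t) = t^5 - 2*t^4 + 3*t^3 - 3*t^2 + 3*t - 3 + 2*t^-1 - t^-2 + t^-3

Answer: t^5 - 2*t^4 + 3*t^3 - 3*t^2 + 3*t - 3 + 2*t^-1 - t^-2 + t^-3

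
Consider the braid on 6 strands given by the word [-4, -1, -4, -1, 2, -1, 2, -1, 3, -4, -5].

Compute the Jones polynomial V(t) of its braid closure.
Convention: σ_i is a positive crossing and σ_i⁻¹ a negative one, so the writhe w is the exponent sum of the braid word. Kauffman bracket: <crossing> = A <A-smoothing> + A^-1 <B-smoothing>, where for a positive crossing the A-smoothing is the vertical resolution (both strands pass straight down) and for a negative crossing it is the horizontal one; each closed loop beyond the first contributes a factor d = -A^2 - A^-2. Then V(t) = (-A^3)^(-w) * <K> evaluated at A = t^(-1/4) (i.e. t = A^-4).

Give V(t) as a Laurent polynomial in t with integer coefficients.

1 - t^-1 + 3*t^-2 - 4*t^-3 + 5*t^-4 - 6*t^-5 + 5*t^-6 - 4*t^-7 + 3*t^-8 - t^-9

Derivation:
The presented braid s4^-1 s1^-1 s4^-1 s1^-1 s2 s1^-1 s2 s1^-1 s3 s4^-1 s5^-1 on 6 strands reduces by inverse Markov moves (closure unchanged at each step):
  Destabilize: the word has the form β·s5^-1 where s5^-1 occurs only as the final letter (β ∈ B_5); drop it and the last strand → 5 strands.
Reduced to β = s4^-1 s1^-1 s4^-1 s1^-1 s2 s1^-1 s2 s1^-1 s3 s4^-1 on 5 strands, 10 crossings.
Compute on β:
Braid: s4^-1 s1^-1 s4^-1 s1^-1 s2 s1^-1 s2 s1^-1 s3 s4^-1 on 5 strands, 10 crossings.
Writhe w = (#positive) - (#negative) = 3 - 7 = -4.
Enumerate smoothing states for the bracket polynomial. There are 2^10 = 1024 states.
Smooth each crossing (0=||, 1=⌣⌢); contribution A^(Σ sign_k(1-2s_k)) * d^(L-1).
Tabulate the states by total A-exponent and number of loops L (A-exp: L × count):
  A^10: L=8 ×1
  A^8: L=7 ×10
  A^6: L=6 ×45
  A^4: L=5 ×118, L=7 ×2
  A^2: L=4 ×195, L=6 ×15
  A^0: L=3 ×203, L=5 ×49
  A^-2: L=2 ×123, L=4 ×85, L=6 ×2
  A^-4: L=1 ×33, L=3 ×78, L=5 ×9
  A^-6: L=2 ×29, L=4 ×16
  A^-8: L=3 ×9, L=5 ×1
  A^-10: L=4 ×1
Each group contributes A^e * Σ count * d^(L-1):
Powers of d = -A^2 - A^-2: d^2 = A^4 + 2 + A^-4; d^3 = -A^6 - 3*A^2 - 3*A^-2 - A^-6; d^4 = A^8 + 4*A^4 + 6 + 4*A^-4 + A^-8; d^5 = -A^10 - 5*A^6 - 10*A^2 - 10*A^-2 - 5*A^-6 - A^-10; d^6 = A^12 + 6*A^8 + 15*A^4 + 20 + 15*A^-4 + 6*A^-8 + A^-12; d^7 = -A^14 - 7*A^10 - 21*A^6 - 35*A^2 - 35*A^-2 - 21*A^-6 - 7*A^-10 - A^-14.
  A^10 * (d^7) = -A^24 - 7*A^20 - 21*A^16 - 35*A^12 - 35*A^8 - 21*A^4 - 7 - A^-4
  A^8 * (10*d^6) = 10*A^20 + 60*A^16 + 150*A^12 + 200*A^8 + 150*A^4 + 60 + 10*A^-4
  A^6 * (45*d^5) = -45*A^16 - 225*A^12 - 450*A^8 - 450*A^4 - 225 - 45*A^-4
  A^4 * (118*d^4 + 2*d^6) = 2*A^16 + 130*A^12 + 502*A^8 + 748*A^4 + 502 + 130*A^-4 + 2*A^-8
  A^2 * (195*d^3 + 15*d^5) = -15*A^12 - 270*A^8 - 735*A^4 - 735 - 270*A^-4 - 15*A^-8
  A^0 * (203*d^2 + 49*d^4) = 49*A^8 + 399*A^4 + 700 + 399*A^-4 + 49*A^-8
  A^-2 * (123*d + 85*d^3 + 2*d^5) = -2*A^8 - 95*A^4 - 398 - 398*A^-4 - 95*A^-8 - 2*A^-12
  A^-4 * (33 + 78*d^2 + 9*d^4) = 9*A^4 + 114 + 243*A^-4 + 114*A^-8 + 9*A^-12
  A^-6 * (29*d + 16*d^3) = -16 - 77*A^-4 - 77*A^-8 - 16*A^-12
  A^-8 * (9*d^2 + d^4) = 1 + 13*A^-4 + 24*A^-8 + 13*A^-12 + A^-16
  A^-10 * (d^3) = -A^-4 - 3*A^-8 - 3*A^-12 - A^-16
Summing the groups: <K> = -A^24 + 3*A^20 - 4*A^16 + 5*A^12 - 6*A^8 + 5*A^4 - 4 + 3*A^-4 - A^-8 + A^-12
Normalise by the writhe: (-A^3)^(-w) = (-A^3)^(4) = A^12, so f(A) = A^12 * <K> = -A^36 + 3*A^32 - 4*A^28 + 5*A^24 - 6*A^20 + 5*A^16 - 4*A^12 + 3*A^8 - A^4 + 1.
Substitute A = t^(-1/4), i.e. A^e → t^(-e/4): V(t) = 1 - t^-1 + 3*t^-2 - 4*t^-3 + 5*t^-4 - 6*t^-5 + 5*t^-6 - 4*t^-7 + 3*t^-8 - t^-9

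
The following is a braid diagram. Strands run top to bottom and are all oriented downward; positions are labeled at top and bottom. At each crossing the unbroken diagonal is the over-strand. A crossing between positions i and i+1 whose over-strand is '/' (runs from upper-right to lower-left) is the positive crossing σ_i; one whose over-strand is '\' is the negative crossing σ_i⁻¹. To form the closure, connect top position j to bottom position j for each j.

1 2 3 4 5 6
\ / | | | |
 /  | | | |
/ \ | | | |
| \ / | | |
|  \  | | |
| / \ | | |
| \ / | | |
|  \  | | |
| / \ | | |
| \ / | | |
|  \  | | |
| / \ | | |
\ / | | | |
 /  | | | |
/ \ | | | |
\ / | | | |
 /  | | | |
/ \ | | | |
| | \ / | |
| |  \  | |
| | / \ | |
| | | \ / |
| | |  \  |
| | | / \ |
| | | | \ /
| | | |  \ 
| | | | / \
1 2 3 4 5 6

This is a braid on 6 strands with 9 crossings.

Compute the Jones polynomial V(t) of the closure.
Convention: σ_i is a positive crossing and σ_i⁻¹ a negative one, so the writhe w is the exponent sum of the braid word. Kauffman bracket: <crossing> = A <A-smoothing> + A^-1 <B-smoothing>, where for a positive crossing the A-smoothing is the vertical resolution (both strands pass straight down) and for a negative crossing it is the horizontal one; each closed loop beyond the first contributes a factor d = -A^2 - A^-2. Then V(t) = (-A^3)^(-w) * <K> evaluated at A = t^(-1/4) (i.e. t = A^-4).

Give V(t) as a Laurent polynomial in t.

-t^3 + t^2 - t + 3 - t^-1 + t^-2 - t^-3

Derivation:
Reading the diagram top to bottom ('/'-over between positions i,i+1 = s_i, '\'-over = s_i^-1): braid word = s1 s2^-1 s2^-1 s2^-1 s1 s1 s3^-1 s4^-1 s5^-1.
The presented braid s1 s2^-1 s2^-1 s2^-1 s1 s1 s3^-1 s4^-1 s5^-1 on 6 strands reduces by inverse Markov moves (closure unchanged at each step):
  Destabilize: the word has the form β·s5^-1 where s5^-1 occurs only as the final letter (β ∈ B_5); drop it and the last strand → 5 strands.
  Destabilize: the word has the form β·s4^-1 where s4^-1 occurs only as the final letter (β ∈ B_4); drop it and the last strand → 4 strands.
  Destabilize: the word has the form β·s3^-1 where s3^-1 occurs only as the final letter (β ∈ B_3); drop it and the last strand → 3 strands.
Reduced to β = s1 s2^-1 s2^-1 s2^-1 s1 s1 on 3 strands, 6 crossings.
Compute on β:
Braid: s1 s2^-1 s2^-1 s2^-1 s1 s1 on 3 strands, 6 crossings.
Writhe w = (#positive) - (#negative) = 3 - 3 = 0.
Enumerate smoothing states for the bracket polynomial. There are 2^6 = 64 states.
Each crossing splits two ways (0=vertical, 1=horizontal). The state's weight is A^(#A-smoothings - #B-smoothings) * d^(loops - 1).
Tabulate the states by total A-exponent and number of loops L (A-exp: L × count):
  A^6: L=4 ×1
  A^4: L=3 ×6
  A^2: L=2 ×12, L=4 ×3
  A^0: L=1 ×9, L=3 ×10, L=5 ×1
  A^-2: L=2 ×12, L=4 ×3
  A^-4: L=3 ×6
  A^-6: L=4 ×1
Each group contributes A^e * Σ count * d^(L-1):
Powers of d = -A^2 - A^-2: d^2 = A^4 + 2 + A^-4; d^3 = -A^6 - 3*A^2 - 3*A^-2 - A^-6; d^4 = A^8 + 4*A^4 + 6 + 4*A^-4 + A^-8.
  A^6 * (d^3) = -A^12 - 3*A^8 - 3*A^4 - 1
  A^4 * (6*d^2) = 6*A^8 + 12*A^4 + 6
  A^2 * (12*d + 3*d^3) = -3*A^8 - 21*A^4 - 21 - 3*A^-4
  A^0 * (9 + 10*d^2 + d^4) = A^8 + 14*A^4 + 35 + 14*A^-4 + A^-8
  A^-2 * (12*d + 3*d^3) = -3*A^4 - 21 - 21*A^-4 - 3*A^-8
  A^-4 * (6*d^2) = 6 + 12*A^-4 + 6*A^-8
  A^-6 * (d^3) = -1 - 3*A^-4 - 3*A^-8 - A^-12
Summing the groups: <K> = -A^12 + A^8 - A^4 + 3 - A^-4 + A^-8 - A^-12
Normalise by the writhe: (-A^3)^(-w) = (-A^3)^(0) = 1, so f(A) = 1 * <K> = -A^12 + A^8 - A^4 + 3 - A^-4 + A^-8 - A^-12.
Substitute A = t^(-1/4), i.e. A^e → t^(-e/4): V(t) = -t^3 + t^2 - t + 3 - t^-1 + t^-2 - t^-3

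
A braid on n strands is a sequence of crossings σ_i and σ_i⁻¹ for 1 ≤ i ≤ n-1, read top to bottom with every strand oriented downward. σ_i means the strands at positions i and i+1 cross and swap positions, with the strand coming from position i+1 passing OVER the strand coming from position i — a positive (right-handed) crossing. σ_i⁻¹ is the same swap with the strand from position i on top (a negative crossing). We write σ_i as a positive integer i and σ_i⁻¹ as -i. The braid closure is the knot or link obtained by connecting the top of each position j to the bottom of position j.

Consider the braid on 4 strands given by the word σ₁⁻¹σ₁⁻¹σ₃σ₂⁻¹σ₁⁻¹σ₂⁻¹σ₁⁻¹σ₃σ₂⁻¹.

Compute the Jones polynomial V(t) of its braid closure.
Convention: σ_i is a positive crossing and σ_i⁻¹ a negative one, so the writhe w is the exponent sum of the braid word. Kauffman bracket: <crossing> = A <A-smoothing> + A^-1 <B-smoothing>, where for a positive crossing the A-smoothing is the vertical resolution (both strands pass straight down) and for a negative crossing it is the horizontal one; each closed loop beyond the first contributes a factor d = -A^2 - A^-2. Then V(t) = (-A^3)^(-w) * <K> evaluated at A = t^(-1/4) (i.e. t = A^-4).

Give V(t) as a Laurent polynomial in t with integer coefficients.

Braid: s1^-1 s1^-1 s3 s2^-1 s1^-1 s2^-1 s1^-1 s3 s2^-1 on 4 strands, 9 crossings.
Writhe w = (#positive) - (#negative) = 2 - 7 = -5.
Enumerate smoothing states for the bracket polynomial. There are 2^9 = 512 states.
Smooth each crossing (0=||, 1=⌣⌢); contribution A^(Σ sign_k(1-2s_k)) * d^(L-1).
Tabulate the states by total A-exponent and number of loops L (A-exp: L × count):
  A^9: L=3 ×1
  A^7: L=2 ×4, L=4 ×5
  A^5: L=1 ×4, L=3 ×26, L=5 ×6
  A^3: L=2 ×43, L=4 ×40, L=6 ×1
  A^1: L=1 ×23, L=3 ×92, L=5 ×11
  A^-1: L=2 ×91, L=4 ×34, L=6 ×1
  A^-3: L=1 ×32, L=3 ×48, L=5 ×4
  A^-5: L=2 ×28, L=4 ×8
  A^-7: L=3 ×9
  A^-9: L=4 ×1
Each group contributes A^e * Σ count * d^(L-1):
Powers of d = -A^2 - A^-2: d^2 = A^4 + 2 + A^-4; d^3 = -A^6 - 3*A^2 - 3*A^-2 - A^-6; d^4 = A^8 + 4*A^4 + 6 + 4*A^-4 + A^-8; d^5 = -A^10 - 5*A^6 - 10*A^2 - 10*A^-2 - 5*A^-6 - A^-10.
  A^9 * (d^2) = A^13 + 2*A^9 + A^5
  A^7 * (4*d + 5*d^3) = -5*A^13 - 19*A^9 - 19*A^5 - 5*A
  A^5 * (4 + 26*d^2 + 6*d^4) = 6*A^13 + 50*A^9 + 92*A^5 + 50*A + 6*A^-3
  A^3 * (43*d + 40*d^3 + d^5) = -A^13 - 45*A^9 - 173*A^5 - 173*A - 45*A^-3 - A^-7
  A^1 * (23 + 92*d^2 + 11*d^4) = 11*A^9 + 136*A^5 + 273*A + 136*A^-3 + 11*A^-7
  A^-1 * (91*d + 34*d^3 + d^5) = -A^9 - 39*A^5 - 203*A - 203*A^-3 - 39*A^-7 - A^-11
  A^-3 * (32 + 48*d^2 + 4*d^4) = 4*A^5 + 64*A + 152*A^-3 + 64*A^-7 + 4*A^-11
  A^-5 * (28*d + 8*d^3) = -8*A - 52*A^-3 - 52*A^-7 - 8*A^-11
  A^-7 * (9*d^2) = 9*A^-3 + 18*A^-7 + 9*A^-11
  A^-9 * (d^3) = -A^-3 - 3*A^-7 - 3*A^-11 - A^-15
Summing the groups: <K> = A^13 - 2*A^9 + 2*A^5 - 2*A + 2*A^-3 - 2*A^-7 + A^-11 - A^-15
Normalise by the writhe: (-A^3)^(-w) = (-A^3)^(5) = -A^15, so f(A) = -A^15 * <K> = -A^28 + 2*A^24 - 2*A^20 + 2*A^16 - 2*A^12 + 2*A^8 - A^4 + 1.
Substitute A = t^(-1/4), i.e. A^e → t^(-e/4): V(t) = 1 - t^-1 + 2*t^-2 - 2*t^-3 + 2*t^-4 - 2*t^-5 + 2*t^-6 - t^-7

Answer: 1 - t^-1 + 2*t^-2 - 2*t^-3 + 2*t^-4 - 2*t^-5 + 2*t^-6 - t^-7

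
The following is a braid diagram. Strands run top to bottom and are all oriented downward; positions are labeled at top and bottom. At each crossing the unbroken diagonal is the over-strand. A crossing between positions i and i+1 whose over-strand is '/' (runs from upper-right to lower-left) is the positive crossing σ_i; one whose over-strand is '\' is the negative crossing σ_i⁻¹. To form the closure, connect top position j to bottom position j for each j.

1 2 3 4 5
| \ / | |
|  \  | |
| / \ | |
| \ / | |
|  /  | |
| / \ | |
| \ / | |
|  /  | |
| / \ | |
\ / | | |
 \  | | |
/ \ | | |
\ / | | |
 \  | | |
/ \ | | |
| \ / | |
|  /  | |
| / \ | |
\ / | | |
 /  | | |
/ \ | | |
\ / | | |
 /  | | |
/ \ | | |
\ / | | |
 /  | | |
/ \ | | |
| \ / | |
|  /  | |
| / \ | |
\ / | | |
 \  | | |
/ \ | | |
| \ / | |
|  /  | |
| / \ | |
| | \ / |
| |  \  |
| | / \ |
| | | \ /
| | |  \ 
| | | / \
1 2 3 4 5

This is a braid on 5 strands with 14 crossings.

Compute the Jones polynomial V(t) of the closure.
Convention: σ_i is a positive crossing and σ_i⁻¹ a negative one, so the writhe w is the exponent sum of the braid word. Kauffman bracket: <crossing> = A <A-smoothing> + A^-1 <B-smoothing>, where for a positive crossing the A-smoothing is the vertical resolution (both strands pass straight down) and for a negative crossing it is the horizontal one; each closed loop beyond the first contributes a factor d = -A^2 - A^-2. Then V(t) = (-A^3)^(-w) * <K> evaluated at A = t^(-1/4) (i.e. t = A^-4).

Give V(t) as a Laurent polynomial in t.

Reading the diagram top to bottom ('/'-over between positions i,i+1 = s_i, '\'-over = s_i^-1): braid word = s2^-1 s2 s2 s1^-1 s1^-1 s2 s1 s1 s1 s2 s1^-1 s2 s3^-1 s4^-1.
The presented braid s2^-1 s2 s2 s1^-1 s1^-1 s2 s1 s1 s1 s2 s1^-1 s2 s3^-1 s4^-1 on 5 strands reduces by inverse Markov moves (closure unchanged at each step):
  Destabilize: the word has the form β·s4^-1 where s4^-1 occurs only as the final letter (β ∈ B_4); drop it and the last strand → 4 strands.
  Destabilize: the word has the form β·s3^-1 where s3^-1 occurs only as the final letter (β ∈ B_3); drop it and the last strand → 3 strands.
  Deconjugate: the word is γ·β·γ⁻¹ with γ = s2^-1 (prefix) and γ⁻¹ = s2 (suffix); strip both.
Reduced to β = s2 s2 s1^-1 s1^-1 s2 s1 s1 s1 s2 s1^-1 on 3 strands, 10 crossings.
Compute on β:
Braid: s2 s2 s1^-1 s1^-1 s2 s1 s1 s1 s2 s1^-1 on 3 strands, 10 crossings.
Writhe w = (#positive) - (#negative) = 7 - 3 = 4.
Enumerate smoothing states for the bracket polynomial. There are 2^10 = 1024 states.
Each crossing splits two ways (0=vertical, 1=horizontal). The state's weight is A^(#A-smoothings - #B-smoothings) * d^(loops - 1).
Tabulate the states by total A-exponent and number of loops L (A-exp: L × count):
  A^10: L=4 ×1
  A^8: L=3 ×7, L=5 ×3
  A^6: L=2 ×19, L=4 ×23, L=6 ×3
  A^4: L=1 ×20, L=3 ×75, L=5 ×24, L=7 ×1
  A^2: L=2 ×114, L=4 ×86, L=6 ×10
  A^0: L=1 ×51, L=3 ×155, L=5 ×45, L=7 ×1
  A^-2: L=2 ×102, L=4 ×98, L=6 ×10
  A^-4: L=3 ×89, L=5 ×30, L=7 ×1
  A^-6: L=4 ×41, L=6 ×4
  A^-8: L=5 ×10
  A^-10: L=6 ×1
Each group contributes A^e * Σ count * d^(L-1):
Powers of d = -A^2 - A^-2: d^2 = A^4 + 2 + A^-4; d^3 = -A^6 - 3*A^2 - 3*A^-2 - A^-6; d^4 = A^8 + 4*A^4 + 6 + 4*A^-4 + A^-8; d^5 = -A^10 - 5*A^6 - 10*A^2 - 10*A^-2 - 5*A^-6 - A^-10; d^6 = A^12 + 6*A^8 + 15*A^4 + 20 + 15*A^-4 + 6*A^-8 + A^-12.
  A^10 * (d^3) = -A^16 - 3*A^12 - 3*A^8 - A^4
  A^8 * (7*d^2 + 3*d^4) = 3*A^16 + 19*A^12 + 32*A^8 + 19*A^4 + 3
  A^6 * (19*d + 23*d^3 + 3*d^5) = -3*A^16 - 38*A^12 - 118*A^8 - 118*A^4 - 38 - 3*A^-4
  A^4 * (20 + 75*d^2 + 24*d^4 + d^6) = A^16 + 30*A^12 + 186*A^8 + 334*A^4 + 186 + 30*A^-4 + A^-8
  A^2 * (114*d + 86*d^3 + 10*d^5) = -10*A^12 - 136*A^8 - 472*A^4 - 472 - 136*A^-4 - 10*A^-8
  A^0 * (51 + 155*d^2 + 45*d^4 + d^6) = A^12 + 51*A^8 + 350*A^4 + 651 + 350*A^-4 + 51*A^-8 + A^-12
  A^-2 * (102*d + 98*d^3 + 10*d^5) = -10*A^8 - 148*A^4 - 496 - 496*A^-4 - 148*A^-8 - 10*A^-12
  A^-4 * (89*d^2 + 30*d^4 + d^6) = A^8 + 36*A^4 + 224 + 378*A^-4 + 224*A^-8 + 36*A^-12 + A^-16
  A^-6 * (41*d^3 + 4*d^5) = -4*A^4 - 61 - 163*A^-4 - 163*A^-8 - 61*A^-12 - 4*A^-16
  A^-8 * (10*d^4) = 10 + 40*A^-4 + 60*A^-8 + 40*A^-12 + 10*A^-16
  A^-10 * (d^5) = -1 - 5*A^-4 - 10*A^-8 - 10*A^-12 - 5*A^-16 - A^-20
Summing the groups: <K> = -A^12 + 3*A^8 - 4*A^4 + 6 - 5*A^-4 + 5*A^-8 - 4*A^-12 + 2*A^-16 - A^-20
Normalise by the writhe: (-A^3)^(-w) = (-A^3)^(-4) = A^-12, so f(A) = A^-12 * <K> = -1 + 3*A^-4 - 4*A^-8 + 6*A^-12 - 5*A^-16 + 5*A^-20 - 4*A^-24 + 2*A^-28 - A^-32.
Substitute A = t^(-1/4), i.e. A^e → t^(-e/4): V(t) = -t^8 + 2*t^7 - 4*t^6 + 5*t^5 - 5*t^4 + 6*t^3 - 4*t^2 + 3*t - 1

Answer: -t^8 + 2*t^7 - 4*t^6 + 5*t^5 - 5*t^4 + 6*t^3 - 4*t^2 + 3*t - 1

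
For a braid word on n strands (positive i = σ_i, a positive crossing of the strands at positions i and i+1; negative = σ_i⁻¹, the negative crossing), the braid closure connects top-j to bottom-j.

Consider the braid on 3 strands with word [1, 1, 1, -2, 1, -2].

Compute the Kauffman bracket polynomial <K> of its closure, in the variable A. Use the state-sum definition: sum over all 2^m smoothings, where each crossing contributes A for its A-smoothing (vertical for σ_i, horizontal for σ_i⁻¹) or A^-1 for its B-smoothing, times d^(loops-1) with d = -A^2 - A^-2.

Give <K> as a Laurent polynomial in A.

A^10 - A^6 + 2*A^2 - 2*A^-2 + 2*A^-6 - 2*A^-10 + A^-14

Derivation:
Braid: s1 s1 s1 s2^-1 s1 s2^-1 on 3 strands, 6 crossings.
Writhe w = (#positive) - (#negative) = 4 - 2 = 2.
Enumerate smoothing states for the bracket polynomial. There are 2^6 = 64 states.
For each crossing: s=0 is the vertical smoothing, s=1 horizontal. Crossing k contributes A^(sign_k * (1 - 2*s_k)); loop factor d = -A^2 - A^-2.
Tabulate the states by total A-exponent and number of loops L (A-exp: L × count):
  A^6: L=3 ×1
  A^4: L=2 ×6
  A^2: L=1 ×11, L=3 ×4
  A^0: L=2 ×19, L=4 ×1
  A^-2: L=3 ×15
  A^-4: L=4 ×6
  A^-6: L=5 ×1
Each group contributes A^e * Σ count * d^(L-1):
Powers of d = -A^2 - A^-2: d^2 = A^4 + 2 + A^-4; d^3 = -A^6 - 3*A^2 - 3*A^-2 - A^-6; d^4 = A^8 + 4*A^4 + 6 + 4*A^-4 + A^-8.
  A^6 * (d^2) = A^10 + 2*A^6 + A^2
  A^4 * (6*d) = -6*A^6 - 6*A^2
  A^2 * (11 + 4*d^2) = 4*A^6 + 19*A^2 + 4*A^-2
  A^0 * (19*d + d^3) = -A^6 - 22*A^2 - 22*A^-2 - A^-6
  A^-2 * (15*d^2) = 15*A^2 + 30*A^-2 + 15*A^-6
  A^-4 * (6*d^3) = -6*A^2 - 18*A^-2 - 18*A^-6 - 6*A^-10
  A^-6 * (d^4) = A^2 + 4*A^-2 + 6*A^-6 + 4*A^-10 + A^-14
Summing the groups: <K> = A^10 - A^6 + 2*A^2 - 2*A^-2 + 2*A^-6 - 2*A^-10 + A^-14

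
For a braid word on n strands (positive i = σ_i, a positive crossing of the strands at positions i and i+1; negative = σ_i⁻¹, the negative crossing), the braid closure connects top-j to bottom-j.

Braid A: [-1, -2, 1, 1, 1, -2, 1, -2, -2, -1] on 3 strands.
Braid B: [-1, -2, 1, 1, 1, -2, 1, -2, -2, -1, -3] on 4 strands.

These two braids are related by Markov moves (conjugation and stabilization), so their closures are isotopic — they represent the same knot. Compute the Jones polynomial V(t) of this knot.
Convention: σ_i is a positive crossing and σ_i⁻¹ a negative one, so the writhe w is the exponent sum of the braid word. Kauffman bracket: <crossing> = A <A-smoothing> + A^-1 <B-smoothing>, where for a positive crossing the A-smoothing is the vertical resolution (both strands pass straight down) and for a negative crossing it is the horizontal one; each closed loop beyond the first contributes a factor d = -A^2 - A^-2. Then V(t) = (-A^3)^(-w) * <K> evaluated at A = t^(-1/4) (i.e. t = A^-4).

Markov-equivalent braids have isotopic closures, hence identical knot invariants. Strip the Markov moves from each word to reach a common short braid β, then compute V(t) once on β.
Braid A: s1^-1 s2^-1 s1 s1 s1 s2^-1 s1 s2^-1 s2^-1 s1^-1 on 3 strands has no conjugating prefix/suffix or stabilization to strip; take β = s1^-1 s2^-1 s1 s1 s1 s2^-1 s1 s2^-1 s2^-1 s1^-1.
Braid B: s1^-1 s2^-1 s1 s1 s1 s2^-1 s1 s2^-1 s2^-1 s1^-1 s3^-1 on 4 strands reduces by inverse Markov moves (closure unchanged at each step):
  Destabilize: the word has the form β·s3^-1 where s3^-1 occurs only as the final letter (β ∈ B_3); drop it and the last strand → 3 strands.
Reduced to β = s1^-1 s2^-1 s1 s1 s1 s2^-1 s1 s2^-1 s2^-1 s1^-1 on 3 strands, 10 crossings.
Both give the same β = s1^-1 s2^-1 s1 s1 s1 s2^-1 s1 s2^-1 s2^-1 s1^-1 on 3 strands, so one state sum suffices:
Braid: s1^-1 s2^-1 s1 s1 s1 s2^-1 s1 s2^-1 s2^-1 s1^-1 on 3 strands, 10 crossings.
Writhe w = (#positive) - (#negative) = 4 - 6 = -2.
State-sum expansion of <K>. There are 2^10 = 1024 states.
Each crossing splits two ways (0=vertical, 1=horizontal). The state's weight is A^(#A-smoothings - #B-smoothings) * d^(loops - 1).
Tabulate the states by total A-exponent and number of loops L (A-exp: L × count):
  A^10: L=5 ×1
  A^8: L=4 ×10
  A^6: L=3 ×38, L=5 ×7
  A^4: L=2 ×67, L=4 ×49, L=6 ×4
  A^2: L=1 ×46, L=3 ×130, L=5 ×33, L=7 ×1
  A^0: L=2 ×131, L=4 ×110, L=6 ×11
  A^-2: L=1 ×25, L=3 ×133, L=5 ×51, L=7 ×1
  A^-4: L=2 ×37, L=4 ×72, L=6 ×11
  A^-6: L=3 ×25, L=5 ×19, L=7 ×1
  A^-8: L=4 ×8, L=6 ×2
  A^-10: L=5 ×1
Each group contributes A^e * Σ count * d^(L-1):
Powers of d = -A^2 - A^-2: d^2 = A^4 + 2 + A^-4; d^3 = -A^6 - 3*A^2 - 3*A^-2 - A^-6; d^4 = A^8 + 4*A^4 + 6 + 4*A^-4 + A^-8; d^5 = -A^10 - 5*A^6 - 10*A^2 - 10*A^-2 - 5*A^-6 - A^-10; d^6 = A^12 + 6*A^8 + 15*A^4 + 20 + 15*A^-4 + 6*A^-8 + A^-12.
  A^10 * (d^4) = A^18 + 4*A^14 + 6*A^10 + 4*A^6 + A^2
  A^8 * (10*d^3) = -10*A^14 - 30*A^10 - 30*A^6 - 10*A^2
  A^6 * (38*d^2 + 7*d^4) = 7*A^14 + 66*A^10 + 118*A^6 + 66*A^2 + 7*A^-2
  A^4 * (67*d + 49*d^3 + 4*d^5) = -4*A^14 - 69*A^10 - 254*A^6 - 254*A^2 - 69*A^-2 - 4*A^-6
  A^2 * (46 + 130*d^2 + 33*d^4 + d^6) = A^14 + 39*A^10 + 277*A^6 + 524*A^2 + 277*A^-2 + 39*A^-6 + A^-10
  A^0 * (131*d + 110*d^3 + 11*d^5) = -11*A^10 - 165*A^6 - 571*A^2 - 571*A^-2 - 165*A^-6 - 11*A^-10
  A^-2 * (25 + 133*d^2 + 51*d^4 + d^6) = A^10 + 57*A^6 + 352*A^2 + 617*A^-2 + 352*A^-6 + 57*A^-10 + A^-14
  A^-4 * (37*d + 72*d^3 + 11*d^5) = -11*A^6 - 127*A^2 - 363*A^-2 - 363*A^-6 - 127*A^-10 - 11*A^-14
  A^-6 * (25*d^2 + 19*d^4 + d^6) = A^6 + 25*A^2 + 116*A^-2 + 184*A^-6 + 116*A^-10 + 25*A^-14 + A^-18
  A^-8 * (8*d^3 + 2*d^5) = -2*A^2 - 18*A^-2 - 44*A^-6 - 44*A^-10 - 18*A^-14 - 2*A^-18
  A^-10 * (d^4) = A^-2 + 4*A^-6 + 6*A^-10 + 4*A^-14 + A^-18
Summing the groups: <K> = A^18 - 2*A^14 + 2*A^10 - 3*A^6 + 4*A^2 - 3*A^-2 + 3*A^-6 - 2*A^-10 + A^-14
Normalise by the writhe: (-A^3)^(-w) = (-A^3)^(2) = A^6, so f(A) = A^6 * <K> = A^24 - 2*A^20 + 2*A^16 - 3*A^12 + 4*A^8 - 3*A^4 + 3 - 2*A^-4 + A^-8.
Substitute A = t^(-1/4), i.e. A^e → t^(-e/4): V(t) = t^2 - 2*t + 3 - 3*t^-1 + 4*t^-2 - 3*t^-3 + 2*t^-4 - 2*t^-5 + t^-6

Answer: t^2 - 2*t + 3 - 3*t^-1 + 4*t^-2 - 3*t^-3 + 2*t^-4 - 2*t^-5 + t^-6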